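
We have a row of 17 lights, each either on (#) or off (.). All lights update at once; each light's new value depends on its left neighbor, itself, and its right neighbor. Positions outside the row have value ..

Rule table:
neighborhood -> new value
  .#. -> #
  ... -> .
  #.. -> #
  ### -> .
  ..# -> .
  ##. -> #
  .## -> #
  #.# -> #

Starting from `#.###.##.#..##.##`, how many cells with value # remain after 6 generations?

###.#######.#####
#.###.....###...#
###.##....#.##..#
#.#####...#####.#
###...##..#...###
#.##..###.##..#.#
count of #: 10

10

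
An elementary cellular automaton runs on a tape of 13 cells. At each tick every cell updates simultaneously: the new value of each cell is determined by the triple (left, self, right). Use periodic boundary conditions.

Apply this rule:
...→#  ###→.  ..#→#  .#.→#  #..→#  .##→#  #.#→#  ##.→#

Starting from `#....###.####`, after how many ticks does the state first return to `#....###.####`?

2

######.###...
#....###.####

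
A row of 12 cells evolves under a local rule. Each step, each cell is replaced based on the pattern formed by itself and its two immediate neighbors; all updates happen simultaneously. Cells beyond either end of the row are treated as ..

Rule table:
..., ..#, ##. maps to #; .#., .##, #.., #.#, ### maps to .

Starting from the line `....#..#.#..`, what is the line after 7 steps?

step 1: ####..#....#
step 2: ...#.#..###.
step 3: ###....#..#.
step 4: ..#.###..#..
step 5: ##....#.#..#
step 6: .#.###....#.
step 7: #....#.###..

#....#.###..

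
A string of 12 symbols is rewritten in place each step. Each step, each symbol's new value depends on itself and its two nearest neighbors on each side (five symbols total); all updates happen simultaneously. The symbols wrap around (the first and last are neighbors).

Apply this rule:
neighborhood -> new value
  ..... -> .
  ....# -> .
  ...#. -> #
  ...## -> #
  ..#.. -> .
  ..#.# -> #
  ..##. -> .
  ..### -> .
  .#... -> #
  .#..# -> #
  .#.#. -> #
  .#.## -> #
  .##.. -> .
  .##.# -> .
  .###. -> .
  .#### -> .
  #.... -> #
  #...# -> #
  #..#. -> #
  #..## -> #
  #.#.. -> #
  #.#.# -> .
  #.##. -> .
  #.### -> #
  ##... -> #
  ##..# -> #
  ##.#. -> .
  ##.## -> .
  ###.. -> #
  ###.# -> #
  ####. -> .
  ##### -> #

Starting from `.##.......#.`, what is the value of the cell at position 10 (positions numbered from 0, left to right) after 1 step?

#..##....#.#
position 10 holds .

.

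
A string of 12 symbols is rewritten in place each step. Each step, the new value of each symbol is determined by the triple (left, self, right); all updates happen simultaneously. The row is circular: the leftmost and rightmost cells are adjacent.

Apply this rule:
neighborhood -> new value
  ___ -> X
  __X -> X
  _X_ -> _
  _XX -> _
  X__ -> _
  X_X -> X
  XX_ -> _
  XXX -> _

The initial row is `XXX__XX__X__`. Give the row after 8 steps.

_X__XXX__XX_

____X___X__X
_XXX__XX__X_
X____X___X__
__XXX__XX__X
_X____X___X_
X__XXX__XX__
__X____X___X
_X__XXX__XX_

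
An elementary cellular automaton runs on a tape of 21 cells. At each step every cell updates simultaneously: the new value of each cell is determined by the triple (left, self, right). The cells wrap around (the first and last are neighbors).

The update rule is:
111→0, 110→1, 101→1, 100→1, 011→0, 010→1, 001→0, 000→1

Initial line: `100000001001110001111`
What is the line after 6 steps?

step 1: 111111101100011100000
step 2: 000000110111000111110
step 3: 111110011001110000011
step 4: 000011001100011111000
step 5: 111001100111000001111
step 6: 001100110001111100000

001100110001111100000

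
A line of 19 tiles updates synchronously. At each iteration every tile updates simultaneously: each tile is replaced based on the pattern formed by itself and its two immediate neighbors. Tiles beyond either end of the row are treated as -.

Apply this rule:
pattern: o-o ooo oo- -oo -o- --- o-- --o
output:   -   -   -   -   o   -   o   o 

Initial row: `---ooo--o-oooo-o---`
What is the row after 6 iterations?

--o---ooo------oo--
-ooo-o---o----o--o-
o----oo-ooo--oooooo
oo--o------oo------
--oooo----o--o-----
-o----o--oooooo----

-o----o--oooooo----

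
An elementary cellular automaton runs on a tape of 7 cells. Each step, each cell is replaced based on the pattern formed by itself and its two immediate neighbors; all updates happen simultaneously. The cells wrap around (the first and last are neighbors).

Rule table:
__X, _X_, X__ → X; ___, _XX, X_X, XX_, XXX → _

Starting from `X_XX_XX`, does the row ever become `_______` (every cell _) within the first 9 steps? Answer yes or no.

step 1: _______
all cells are _ at step 1

yes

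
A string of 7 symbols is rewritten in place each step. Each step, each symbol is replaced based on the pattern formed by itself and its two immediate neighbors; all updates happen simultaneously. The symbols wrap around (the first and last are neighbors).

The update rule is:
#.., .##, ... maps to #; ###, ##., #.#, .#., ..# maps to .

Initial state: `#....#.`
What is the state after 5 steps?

.###.#.

.###...
.#..###
..#.#..
#....##
.###.#.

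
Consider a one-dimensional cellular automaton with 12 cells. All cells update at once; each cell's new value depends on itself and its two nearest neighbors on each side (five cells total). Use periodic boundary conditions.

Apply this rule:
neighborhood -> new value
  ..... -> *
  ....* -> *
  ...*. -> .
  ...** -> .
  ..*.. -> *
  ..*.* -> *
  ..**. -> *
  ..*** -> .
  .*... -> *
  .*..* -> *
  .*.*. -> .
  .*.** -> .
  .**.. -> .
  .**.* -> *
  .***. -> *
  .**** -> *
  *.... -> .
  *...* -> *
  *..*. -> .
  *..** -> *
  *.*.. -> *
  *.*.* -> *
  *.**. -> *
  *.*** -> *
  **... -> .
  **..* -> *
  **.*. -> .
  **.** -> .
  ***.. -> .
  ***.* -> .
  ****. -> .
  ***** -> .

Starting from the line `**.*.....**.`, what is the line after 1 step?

**.**.**.**.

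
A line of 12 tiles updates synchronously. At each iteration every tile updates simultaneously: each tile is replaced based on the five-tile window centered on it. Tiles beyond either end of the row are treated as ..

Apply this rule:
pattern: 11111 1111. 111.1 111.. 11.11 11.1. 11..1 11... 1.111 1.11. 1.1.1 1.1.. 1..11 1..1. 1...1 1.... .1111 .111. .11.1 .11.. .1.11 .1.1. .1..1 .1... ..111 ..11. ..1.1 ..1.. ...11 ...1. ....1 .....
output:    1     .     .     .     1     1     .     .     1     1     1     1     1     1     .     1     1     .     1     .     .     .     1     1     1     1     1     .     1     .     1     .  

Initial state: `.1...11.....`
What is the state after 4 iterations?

1.1.11..1111

..1.11..1...
1.1.1..1.11.
1.1.1111.1..
1.1.11..1111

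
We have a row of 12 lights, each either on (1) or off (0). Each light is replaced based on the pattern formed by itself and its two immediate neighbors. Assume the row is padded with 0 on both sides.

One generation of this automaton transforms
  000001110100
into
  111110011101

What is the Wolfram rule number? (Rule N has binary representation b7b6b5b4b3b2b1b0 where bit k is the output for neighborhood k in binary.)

position 6: 111 → 0  (bit 7 = 0)
position 7: 110 → 1  (bit 6 = 1)
position 8: 101 → 1  (bit 5 = 1)
position 10: 100 → 0  (bit 4 = 0)
position 5: 011 → 0  (bit 3 = 0)
position 9: 010 → 1  (bit 2 = 1)
position 4: 001 → 1  (bit 1 = 1)
position 0: 000 → 1  (bit 0 = 1)
bits b7..b0 = 01100111 = 103

103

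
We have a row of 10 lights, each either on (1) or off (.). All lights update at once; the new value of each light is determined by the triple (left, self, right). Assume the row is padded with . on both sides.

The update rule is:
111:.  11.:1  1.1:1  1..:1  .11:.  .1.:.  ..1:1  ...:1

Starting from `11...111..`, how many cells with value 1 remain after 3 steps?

6

.1111..111
1...111..1
.111..111.
count of 1: 6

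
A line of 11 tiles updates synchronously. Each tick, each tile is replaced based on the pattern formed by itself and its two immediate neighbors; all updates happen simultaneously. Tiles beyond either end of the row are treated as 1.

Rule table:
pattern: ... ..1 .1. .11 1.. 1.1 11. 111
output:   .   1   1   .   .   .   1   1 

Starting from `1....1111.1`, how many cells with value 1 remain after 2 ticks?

6

1...1.111..
1..11..11.1
count of 1: 6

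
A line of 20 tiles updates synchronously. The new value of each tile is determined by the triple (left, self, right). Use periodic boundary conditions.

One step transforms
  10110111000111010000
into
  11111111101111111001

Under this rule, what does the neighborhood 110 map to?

1

At position 3 the neighborhood is 110; the next row has 1 there.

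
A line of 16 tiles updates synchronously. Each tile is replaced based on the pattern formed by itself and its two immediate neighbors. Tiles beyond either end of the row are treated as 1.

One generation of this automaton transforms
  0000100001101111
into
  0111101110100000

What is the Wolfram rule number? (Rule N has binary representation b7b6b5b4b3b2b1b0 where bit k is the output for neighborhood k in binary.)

position 13: 111 → 0  (bit 7 = 0)
position 10: 110 → 1  (bit 6 = 1)
position 11: 101 → 0  (bit 5 = 0)
position 0: 100 → 0  (bit 4 = 0)
position 9: 011 → 0  (bit 3 = 0)
position 4: 010 → 1  (bit 2 = 1)
position 3: 001 → 1  (bit 1 = 1)
position 1: 000 → 1  (bit 0 = 1)
bits b7..b0 = 01000111 = 71

71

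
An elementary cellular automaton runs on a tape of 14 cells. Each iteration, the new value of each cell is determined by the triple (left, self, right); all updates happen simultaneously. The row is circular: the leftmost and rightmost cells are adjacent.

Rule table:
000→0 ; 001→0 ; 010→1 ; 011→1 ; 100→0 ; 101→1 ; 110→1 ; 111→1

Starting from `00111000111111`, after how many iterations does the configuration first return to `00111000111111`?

iteration 1: 00111000111111

1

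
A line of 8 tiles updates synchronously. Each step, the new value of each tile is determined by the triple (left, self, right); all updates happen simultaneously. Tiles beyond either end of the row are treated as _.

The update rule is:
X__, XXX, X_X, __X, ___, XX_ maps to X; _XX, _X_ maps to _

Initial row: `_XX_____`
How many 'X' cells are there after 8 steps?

step 1: X_XXXXXX
step 2: _X_XXXXX
step 3: X_X_XXXX
step 4: _X_X_XXX
step 5: X_X_X_XX
step 6: _X_X_X_X
step 7: X_X_X_X_
step 8: _X_X_X_X
count of X: 4

4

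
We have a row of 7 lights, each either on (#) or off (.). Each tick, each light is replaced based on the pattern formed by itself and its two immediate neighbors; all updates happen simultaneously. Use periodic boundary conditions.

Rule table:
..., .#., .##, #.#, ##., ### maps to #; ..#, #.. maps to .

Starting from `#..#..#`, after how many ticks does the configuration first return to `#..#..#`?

1

#..#..#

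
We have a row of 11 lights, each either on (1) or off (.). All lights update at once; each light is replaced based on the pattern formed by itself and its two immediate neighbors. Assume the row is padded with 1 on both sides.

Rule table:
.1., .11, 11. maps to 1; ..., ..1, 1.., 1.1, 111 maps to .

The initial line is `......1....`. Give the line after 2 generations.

......1....

......1....  (fixed point — unchanged through generation 2)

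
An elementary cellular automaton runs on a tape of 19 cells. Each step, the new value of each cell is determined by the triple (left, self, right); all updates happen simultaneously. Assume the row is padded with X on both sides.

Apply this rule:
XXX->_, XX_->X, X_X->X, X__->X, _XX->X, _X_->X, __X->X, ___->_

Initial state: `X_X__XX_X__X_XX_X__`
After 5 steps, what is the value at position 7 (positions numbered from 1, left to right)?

step 1: XXXXXXXXXXXXXXXXXXX
step 2: ___________________
step 3: X_________________X
step 4: XX_______________XX
step 5: _XX_____________XX_
position 7 holds _

_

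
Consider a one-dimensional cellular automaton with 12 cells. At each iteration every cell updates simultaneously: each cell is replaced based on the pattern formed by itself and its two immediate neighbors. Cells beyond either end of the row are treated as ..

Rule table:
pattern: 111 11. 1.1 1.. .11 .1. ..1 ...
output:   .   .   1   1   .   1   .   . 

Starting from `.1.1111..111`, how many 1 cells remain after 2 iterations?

3

iteration 1: .11....1....
iteration 2: ...1...11...
count of 1: 3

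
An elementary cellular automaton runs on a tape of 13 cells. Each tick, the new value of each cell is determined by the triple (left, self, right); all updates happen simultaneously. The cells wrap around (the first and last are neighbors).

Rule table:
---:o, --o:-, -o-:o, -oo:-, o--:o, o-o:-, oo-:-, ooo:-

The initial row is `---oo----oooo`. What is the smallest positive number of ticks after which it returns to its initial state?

tick 1: oo---ooo-----
tick 2: --oo----oooo-
tick 3: o---ooo-----o
tick 4: -oo----oooo--
tick 5: ---ooo-----oo
tick 6: oo----oooo---
tick 7: --ooo-----oo-
tick 8: o----oooo---o
tick 9: -ooo-----oo--
tick 10: ----oooo---oo
tick 11: ooo-----oo---
tick 12: ---oooo---oo-
tick 13: oo-----oo---o
tick 14: --oooo---oo--
tick 15: o-----oo---oo
tick 16: -oooo---oo---
tick 17: -----oo---ooo
tick 18: oooo---oo----
tick 19: ----oo---ooo-
tick 20: ooo---oo----o
tick 21: ---oo---ooo--
tick 22: oo---oo----oo
tick 23: --oo---ooo---
tick 24: o---oo----ooo
tick 25: -oo---ooo----
tick 26: ---oo----oooo

26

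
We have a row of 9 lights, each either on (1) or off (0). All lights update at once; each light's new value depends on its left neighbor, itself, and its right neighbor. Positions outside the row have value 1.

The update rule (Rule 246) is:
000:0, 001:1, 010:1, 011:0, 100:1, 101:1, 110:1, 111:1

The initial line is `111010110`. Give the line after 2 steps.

111111101

step 1: 111111011
step 2: 111111101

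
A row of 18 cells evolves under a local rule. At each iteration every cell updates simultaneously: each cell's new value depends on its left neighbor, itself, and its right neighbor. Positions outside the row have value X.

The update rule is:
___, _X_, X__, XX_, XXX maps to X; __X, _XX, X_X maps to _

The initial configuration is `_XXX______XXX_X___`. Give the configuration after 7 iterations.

XXXXXX__XXXXX_X_X_

iteration 1: __XXXXXXX__XX_XXX_
iteration 2: X__XXXXXXX__X__XX_
iteration 3: XX__XXXXXXX_XX__X_
iteration 4: XXX__XXXXXX__XX_X_
iteration 5: XXXX__XXXXXX__X_X_
iteration 6: XXXXX__XXXXXX_X_X_
iteration 7: XXXXXX__XXXXX_X_X_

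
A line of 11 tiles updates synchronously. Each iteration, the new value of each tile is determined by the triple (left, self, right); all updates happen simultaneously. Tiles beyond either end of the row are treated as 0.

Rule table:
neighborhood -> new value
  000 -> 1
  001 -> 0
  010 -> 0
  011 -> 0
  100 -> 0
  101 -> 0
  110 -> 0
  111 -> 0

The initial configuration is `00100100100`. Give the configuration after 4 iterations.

10000000001
00111111100
10000000001  (repeats iteration 1; period 2)
iteration 4: 00111111100

00111111100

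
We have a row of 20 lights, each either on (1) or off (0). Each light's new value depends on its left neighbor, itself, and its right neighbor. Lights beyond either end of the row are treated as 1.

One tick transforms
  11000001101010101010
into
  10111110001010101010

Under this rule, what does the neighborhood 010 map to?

1

At position 10 the neighborhood is 010; the next row has 1 there.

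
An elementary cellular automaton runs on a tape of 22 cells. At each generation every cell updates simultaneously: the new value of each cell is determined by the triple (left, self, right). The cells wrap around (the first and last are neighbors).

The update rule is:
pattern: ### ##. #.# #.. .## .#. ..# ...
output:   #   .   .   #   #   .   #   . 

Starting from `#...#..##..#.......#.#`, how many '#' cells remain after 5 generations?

10

.#.#.###.##.#.....#..#
.....##..#...#...#.##.
....##.##.#.#.#.#..#.#
#..##..#.........##...
.###.##.#.......##.#.#
count of #: 10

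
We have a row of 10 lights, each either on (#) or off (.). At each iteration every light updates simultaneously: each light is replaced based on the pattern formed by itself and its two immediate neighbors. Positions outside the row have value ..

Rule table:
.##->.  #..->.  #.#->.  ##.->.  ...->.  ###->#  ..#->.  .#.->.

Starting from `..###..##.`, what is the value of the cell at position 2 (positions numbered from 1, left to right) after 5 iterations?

...#......
..........
..........  (fixed point — unchanged through iteration 5)
position 2 holds .

.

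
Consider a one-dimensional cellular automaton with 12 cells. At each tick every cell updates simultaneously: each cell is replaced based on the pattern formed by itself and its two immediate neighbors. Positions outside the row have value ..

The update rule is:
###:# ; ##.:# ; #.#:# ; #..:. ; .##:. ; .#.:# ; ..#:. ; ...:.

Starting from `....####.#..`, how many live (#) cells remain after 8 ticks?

tick 1: .....#####..
tick 2: ......####..
tick 3: .......###..
tick 4: ........##..
tick 5: .........#..
tick 6: .........#..  (fixed point — unchanged through tick 8)
count of #: 1

1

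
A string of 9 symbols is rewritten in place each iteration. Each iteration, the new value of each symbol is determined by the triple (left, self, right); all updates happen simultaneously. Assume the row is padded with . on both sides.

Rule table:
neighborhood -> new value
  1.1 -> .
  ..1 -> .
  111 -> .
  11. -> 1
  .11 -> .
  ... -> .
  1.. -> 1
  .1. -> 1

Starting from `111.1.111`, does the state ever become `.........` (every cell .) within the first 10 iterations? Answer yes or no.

no

..1.1...1
..1.11..1
..1..11.1
..11..1.1
...11.1.1
....1.1.1
....1.1.1  (fixed point — unchanged through iteration 10)
iteration 10 is ....1.1.1, still not uniform .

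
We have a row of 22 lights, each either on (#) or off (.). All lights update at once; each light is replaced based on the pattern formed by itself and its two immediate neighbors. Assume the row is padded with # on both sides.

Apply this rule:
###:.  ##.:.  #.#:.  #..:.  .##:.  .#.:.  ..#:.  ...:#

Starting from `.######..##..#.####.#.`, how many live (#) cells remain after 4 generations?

20

generation 1: ......................
generation 2: .####################.
generation 3: ......................  (repeats generation 1; period 2)
generation 4: .####################.
count of #: 20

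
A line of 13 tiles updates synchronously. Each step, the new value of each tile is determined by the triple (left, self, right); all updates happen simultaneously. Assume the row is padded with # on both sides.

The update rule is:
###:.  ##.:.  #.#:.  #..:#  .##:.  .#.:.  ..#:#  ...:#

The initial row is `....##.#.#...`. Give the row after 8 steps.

....######...

step 1: ####......###
step 2: ....######...
step 3: ####......###  (repeats step 1; period 2)
step 8: ....######...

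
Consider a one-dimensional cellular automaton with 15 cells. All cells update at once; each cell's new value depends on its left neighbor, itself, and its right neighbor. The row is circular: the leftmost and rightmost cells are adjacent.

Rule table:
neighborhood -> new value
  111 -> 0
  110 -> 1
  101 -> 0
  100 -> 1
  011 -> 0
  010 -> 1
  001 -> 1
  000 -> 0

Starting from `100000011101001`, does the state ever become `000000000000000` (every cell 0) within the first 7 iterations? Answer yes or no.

no

110000100101110
011001111100010
101110000110111
100011001010000
110101111011001
010100001001110
110110011110011
iteration 7 is 110110011110011, still not uniform 0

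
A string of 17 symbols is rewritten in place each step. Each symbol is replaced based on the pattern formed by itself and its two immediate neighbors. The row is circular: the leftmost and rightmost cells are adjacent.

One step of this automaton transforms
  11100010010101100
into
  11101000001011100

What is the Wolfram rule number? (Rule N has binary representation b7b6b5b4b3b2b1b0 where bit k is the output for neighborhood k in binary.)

233

position 1: 111 → 1  (bit 7 = 1)
position 2: 110 → 1  (bit 6 = 1)
position 10: 101 → 1  (bit 5 = 1)
position 3: 100 → 0  (bit 4 = 0)
position 0: 011 → 1  (bit 3 = 1)
position 6: 010 → 0  (bit 2 = 0)
position 5: 001 → 0  (bit 1 = 0)
position 4: 000 → 1  (bit 0 = 1)
bits b7..b0 = 11101001 = 233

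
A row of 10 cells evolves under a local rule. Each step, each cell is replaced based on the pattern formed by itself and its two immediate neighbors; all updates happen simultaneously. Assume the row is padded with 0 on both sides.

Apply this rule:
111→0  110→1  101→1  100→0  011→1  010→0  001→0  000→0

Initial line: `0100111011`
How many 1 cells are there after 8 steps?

2

step 1: 0000101111
step 2: 0000011001
step 3: 0000011000
step 4: 0000011000  (fixed point — unchanged through step 8)
count of 1: 2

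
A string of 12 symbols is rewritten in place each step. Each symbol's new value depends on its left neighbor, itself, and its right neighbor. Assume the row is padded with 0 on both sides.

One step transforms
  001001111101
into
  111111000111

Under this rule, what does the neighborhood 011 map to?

At position 5 the neighborhood is 011; the next row has 1 there.

1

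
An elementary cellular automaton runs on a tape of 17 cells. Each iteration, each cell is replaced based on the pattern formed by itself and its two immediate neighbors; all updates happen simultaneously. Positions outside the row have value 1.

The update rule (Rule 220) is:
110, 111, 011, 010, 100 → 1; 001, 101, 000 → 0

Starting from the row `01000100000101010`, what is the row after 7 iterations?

iteration 1: 01100110000101010
iteration 2: 01110111000101010
iteration 3: 01110111100101010
iteration 4: 01110111110101010
iteration 5: 01110111110101010  (fixed point — unchanged through iteration 7)

01110111110101010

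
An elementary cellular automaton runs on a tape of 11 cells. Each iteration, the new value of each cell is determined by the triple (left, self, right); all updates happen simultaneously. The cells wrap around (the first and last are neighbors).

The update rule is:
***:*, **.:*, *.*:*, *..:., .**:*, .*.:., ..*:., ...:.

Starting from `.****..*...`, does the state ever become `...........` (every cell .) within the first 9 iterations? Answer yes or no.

.****......
.****......  (fixed point — unchanged through iteration 9)
iteration 9 is .****......, still not uniform .

no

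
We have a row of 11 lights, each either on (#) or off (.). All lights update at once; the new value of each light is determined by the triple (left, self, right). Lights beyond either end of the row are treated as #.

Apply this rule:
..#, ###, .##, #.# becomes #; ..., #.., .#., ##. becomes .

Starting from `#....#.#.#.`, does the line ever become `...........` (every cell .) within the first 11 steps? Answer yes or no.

....#.#.#.#
...#.#.#.##
..#.#.#.###
.#.#.#.####
#.#.#.#####
.#.#.######
#.#.#######
.#.########
#.#########
.##########
###########
step 11 is ###########, still not uniform .

no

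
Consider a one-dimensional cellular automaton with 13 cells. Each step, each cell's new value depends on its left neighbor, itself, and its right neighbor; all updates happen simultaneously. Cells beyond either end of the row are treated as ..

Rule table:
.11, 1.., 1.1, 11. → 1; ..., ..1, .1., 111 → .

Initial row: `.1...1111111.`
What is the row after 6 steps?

step 1: ..1..1.....11
step 2: ...1..1....11
step 3: ....1..1...11
step 4: .....1..1..11
step 5: ......1..1.11
step 6: .......1..111

.......1..111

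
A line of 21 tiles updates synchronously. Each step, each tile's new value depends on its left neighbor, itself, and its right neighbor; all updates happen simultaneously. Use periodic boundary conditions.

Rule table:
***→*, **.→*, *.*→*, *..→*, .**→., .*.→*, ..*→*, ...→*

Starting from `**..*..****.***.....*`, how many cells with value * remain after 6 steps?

18

*******.****.*******.
.*******.****.*******
*.*******.****.******
**.*******.****.*****
***.*******.****.****
****.*******.****.***
count of *: 18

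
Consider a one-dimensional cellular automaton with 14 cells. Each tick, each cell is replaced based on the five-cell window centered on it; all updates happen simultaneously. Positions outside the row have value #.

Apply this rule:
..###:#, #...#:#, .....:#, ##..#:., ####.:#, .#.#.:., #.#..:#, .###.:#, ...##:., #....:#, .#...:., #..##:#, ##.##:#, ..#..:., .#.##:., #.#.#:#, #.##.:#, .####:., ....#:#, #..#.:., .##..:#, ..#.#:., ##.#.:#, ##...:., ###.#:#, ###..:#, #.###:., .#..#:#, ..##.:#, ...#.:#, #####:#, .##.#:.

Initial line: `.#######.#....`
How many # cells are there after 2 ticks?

tick 1: #..#######.##.
tick 2: #.##.#######.#
count of #: 11

11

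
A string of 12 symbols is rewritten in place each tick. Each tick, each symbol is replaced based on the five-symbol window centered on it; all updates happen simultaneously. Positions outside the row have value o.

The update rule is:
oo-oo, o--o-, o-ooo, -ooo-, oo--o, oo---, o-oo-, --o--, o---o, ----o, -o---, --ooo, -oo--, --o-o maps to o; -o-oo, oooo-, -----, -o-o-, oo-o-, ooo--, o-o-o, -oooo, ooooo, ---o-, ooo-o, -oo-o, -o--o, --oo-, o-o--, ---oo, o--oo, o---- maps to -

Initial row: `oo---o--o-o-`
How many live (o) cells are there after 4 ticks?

6

--oo-o-oo---
o------oooo-
-o---o-o---o
--oo-o--oo-o
count of o: 6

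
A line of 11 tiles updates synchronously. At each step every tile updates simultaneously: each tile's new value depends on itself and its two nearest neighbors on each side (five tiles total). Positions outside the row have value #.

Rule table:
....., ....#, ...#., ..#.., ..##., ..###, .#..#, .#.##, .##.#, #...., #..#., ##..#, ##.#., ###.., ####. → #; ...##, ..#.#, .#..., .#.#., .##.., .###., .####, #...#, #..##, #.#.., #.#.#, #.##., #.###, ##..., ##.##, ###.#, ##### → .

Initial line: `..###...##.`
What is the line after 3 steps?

#..####.##.

#.#.#...##.
.#......##.
#..####.##.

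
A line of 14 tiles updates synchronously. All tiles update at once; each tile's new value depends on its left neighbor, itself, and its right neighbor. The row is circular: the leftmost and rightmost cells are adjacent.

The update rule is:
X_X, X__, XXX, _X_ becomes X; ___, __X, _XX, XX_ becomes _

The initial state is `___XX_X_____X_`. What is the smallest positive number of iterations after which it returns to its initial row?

_____XXX____XX
X_____X_X_____
XX____XXXX____
__X____XX_X___
__XX_____XXX__
____X_____X_X_
____XX____XXXX
X_____X____XX_
XX____XX_____X
X_X_____X_____
XXXX____XX____
_XX_X_____X___
___XXX____XX__
____X_X_____X_
____XXXX____XX
X____XX_X_____
XX_____XXX____
__X_____X_X___
__XX____XXXX__
____X____XX_X_
____XX_____XXX
X_____X_____X_
XX____XX____XX
X_X_____X____X
_XXX____XX____
__X_X_____X___
__XXXX____XX__
___XX_X_____X_

28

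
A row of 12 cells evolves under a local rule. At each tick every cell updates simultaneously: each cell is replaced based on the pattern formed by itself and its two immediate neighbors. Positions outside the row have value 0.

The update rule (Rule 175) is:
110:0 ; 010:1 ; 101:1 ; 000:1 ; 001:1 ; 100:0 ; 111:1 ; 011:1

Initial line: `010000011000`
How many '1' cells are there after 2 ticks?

8

110111110011
101111100110
count of 1: 8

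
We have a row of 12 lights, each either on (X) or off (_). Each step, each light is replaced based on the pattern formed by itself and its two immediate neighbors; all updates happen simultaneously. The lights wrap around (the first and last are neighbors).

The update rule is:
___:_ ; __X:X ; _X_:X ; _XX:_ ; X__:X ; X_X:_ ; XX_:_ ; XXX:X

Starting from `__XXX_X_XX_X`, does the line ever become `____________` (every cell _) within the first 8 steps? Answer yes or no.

no

XX_X__X____X
X__XXXXX__X_
XXX_XXX_XXX_
_X___X___X__
XXX_XXX_XXX_  (repeats step 3; period 2)
step 8: _X___X___X__
step 8 is _X___X___X__, still not uniform _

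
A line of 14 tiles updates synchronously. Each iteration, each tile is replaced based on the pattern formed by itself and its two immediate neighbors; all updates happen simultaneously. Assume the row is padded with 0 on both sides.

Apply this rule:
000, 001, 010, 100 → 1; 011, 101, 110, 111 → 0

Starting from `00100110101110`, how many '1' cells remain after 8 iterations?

11111000100001
00000111111111
11111000000000
00000111111111  (repeats iteration 2; period 2)
iteration 8: 00000111111111
count of 1: 9

9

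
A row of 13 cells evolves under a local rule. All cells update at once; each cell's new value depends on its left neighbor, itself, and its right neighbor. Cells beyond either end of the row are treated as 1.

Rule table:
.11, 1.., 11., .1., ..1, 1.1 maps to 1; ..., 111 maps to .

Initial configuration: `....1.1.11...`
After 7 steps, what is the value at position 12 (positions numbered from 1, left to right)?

1

step 1: 1..11111111.1
step 2: 1111......111
step 3: ...11....11..
step 4: 1.1111..11111
step 5: 111..1111....
step 6: ..1111..11..1
step 7: 111..11111111
position 12 holds 1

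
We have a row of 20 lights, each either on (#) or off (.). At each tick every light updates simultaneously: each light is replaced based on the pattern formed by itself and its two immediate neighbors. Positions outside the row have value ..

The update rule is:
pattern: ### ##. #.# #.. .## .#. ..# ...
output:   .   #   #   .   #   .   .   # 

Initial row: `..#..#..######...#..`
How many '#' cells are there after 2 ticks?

tick 1: #.......#....#.#...#
tick 2: ..#####...##..#..#..
count of #: 9

9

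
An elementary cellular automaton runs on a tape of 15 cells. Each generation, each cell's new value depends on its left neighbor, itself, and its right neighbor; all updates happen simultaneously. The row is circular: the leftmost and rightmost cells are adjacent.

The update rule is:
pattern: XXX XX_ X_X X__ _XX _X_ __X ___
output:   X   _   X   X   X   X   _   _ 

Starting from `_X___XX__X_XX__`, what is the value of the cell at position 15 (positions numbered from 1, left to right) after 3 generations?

_XX__X_X_XXX_X_
_X_X_XXXXXX_XXX
XXXXXXXXXX_XXX_
position 15 holds _

_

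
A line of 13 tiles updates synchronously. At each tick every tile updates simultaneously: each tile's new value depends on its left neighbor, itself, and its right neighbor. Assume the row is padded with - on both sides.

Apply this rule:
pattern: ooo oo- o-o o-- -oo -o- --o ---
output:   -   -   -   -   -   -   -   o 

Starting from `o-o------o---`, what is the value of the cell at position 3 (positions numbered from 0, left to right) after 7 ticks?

tick 1: ----oooo---oo
tick 2: ooo------o---
tick 3: ----oooo---oo  (repeats tick 1; period 2)
tick 7: ----oooo---oo
position 3 holds -

-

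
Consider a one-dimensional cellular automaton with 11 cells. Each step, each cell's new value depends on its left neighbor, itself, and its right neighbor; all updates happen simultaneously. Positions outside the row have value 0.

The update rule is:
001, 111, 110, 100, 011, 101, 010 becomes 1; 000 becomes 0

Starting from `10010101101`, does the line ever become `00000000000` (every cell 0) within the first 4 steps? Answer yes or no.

11111111111
11111111111  (fixed point — unchanged through step 4)
step 4 is 11111111111, still not uniform 0

no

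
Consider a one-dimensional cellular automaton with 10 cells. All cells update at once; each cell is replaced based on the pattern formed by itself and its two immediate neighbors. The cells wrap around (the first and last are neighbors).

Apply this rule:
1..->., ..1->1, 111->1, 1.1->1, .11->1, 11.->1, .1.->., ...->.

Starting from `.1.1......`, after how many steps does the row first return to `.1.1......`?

1.1.......
.1.......1
1.......1.
.......1.1
......1.1.
.....1.1..
....1.1...
...1.1....
..1.1.....
.1.1......

10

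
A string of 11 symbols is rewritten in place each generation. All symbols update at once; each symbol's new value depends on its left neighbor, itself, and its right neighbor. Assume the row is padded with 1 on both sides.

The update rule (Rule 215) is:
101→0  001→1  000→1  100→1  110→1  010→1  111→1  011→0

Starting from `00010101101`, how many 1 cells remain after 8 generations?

10

generation 1: 11110100100
generation 2: 11110111111
generation 3: 11110011111
generation 4: 11111101111
generation 5: 11111100111
generation 6: 11111111011
generation 7: 11111111001
generation 8: 11111111110
count of 1: 10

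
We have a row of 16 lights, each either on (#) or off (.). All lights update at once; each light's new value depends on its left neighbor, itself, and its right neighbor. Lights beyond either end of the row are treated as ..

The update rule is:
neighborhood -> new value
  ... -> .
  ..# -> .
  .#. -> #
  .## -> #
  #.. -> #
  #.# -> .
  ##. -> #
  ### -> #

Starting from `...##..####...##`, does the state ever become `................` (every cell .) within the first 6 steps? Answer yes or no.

...###.#####..##
...###.######.##
...###.######.##  (fixed point — unchanged through step 6)
step 6 is ...###.######.##, still not uniform .

no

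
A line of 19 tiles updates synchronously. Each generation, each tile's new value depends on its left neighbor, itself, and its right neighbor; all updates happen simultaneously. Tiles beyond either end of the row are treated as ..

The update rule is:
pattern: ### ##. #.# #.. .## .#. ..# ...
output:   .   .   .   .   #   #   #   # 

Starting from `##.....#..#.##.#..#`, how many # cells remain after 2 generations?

8

#..#####.##.#..#.##
#.##.....#..#.##.#.
count of #: 8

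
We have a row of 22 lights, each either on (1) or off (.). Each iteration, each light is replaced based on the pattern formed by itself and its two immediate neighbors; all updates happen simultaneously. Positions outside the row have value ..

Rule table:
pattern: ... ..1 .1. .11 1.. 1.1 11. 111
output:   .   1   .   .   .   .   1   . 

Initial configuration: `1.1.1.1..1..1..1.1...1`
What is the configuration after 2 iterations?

........1..1..1.....1.
.......1..1..1.....1..

.......1..1..1.....1..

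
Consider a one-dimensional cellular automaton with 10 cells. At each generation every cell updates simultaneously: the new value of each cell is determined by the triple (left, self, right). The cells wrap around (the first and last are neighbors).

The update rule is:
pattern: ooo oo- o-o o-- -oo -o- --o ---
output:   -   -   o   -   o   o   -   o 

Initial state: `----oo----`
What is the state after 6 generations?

o-ooo----o

ooo-o--ooo
---oo--o--
oo-o---o-o
--oo-o-ooo
--o-oooo--
o-ooo----o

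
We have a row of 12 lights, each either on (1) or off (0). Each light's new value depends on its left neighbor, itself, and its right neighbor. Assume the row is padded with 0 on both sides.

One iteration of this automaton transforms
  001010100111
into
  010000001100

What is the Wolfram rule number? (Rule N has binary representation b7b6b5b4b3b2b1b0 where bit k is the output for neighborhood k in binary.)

10

position 10: 111 → 0  (bit 7 = 0)
position 11: 110 → 0  (bit 6 = 0)
position 3: 101 → 0  (bit 5 = 0)
position 7: 100 → 0  (bit 4 = 0)
position 9: 011 → 1  (bit 3 = 1)
position 2: 010 → 0  (bit 2 = 0)
position 1: 001 → 1  (bit 1 = 1)
position 0: 000 → 0  (bit 0 = 0)
bits b7..b0 = 00001010 = 10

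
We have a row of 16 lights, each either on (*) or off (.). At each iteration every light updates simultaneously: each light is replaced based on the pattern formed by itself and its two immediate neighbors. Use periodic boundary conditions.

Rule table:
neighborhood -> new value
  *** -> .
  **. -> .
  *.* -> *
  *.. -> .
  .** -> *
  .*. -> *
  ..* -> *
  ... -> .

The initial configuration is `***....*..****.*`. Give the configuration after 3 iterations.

....**.**...**..

iteration 1: ......**.**...**
iteration 2: .....**.**...**.
iteration 3: ....**.**...**..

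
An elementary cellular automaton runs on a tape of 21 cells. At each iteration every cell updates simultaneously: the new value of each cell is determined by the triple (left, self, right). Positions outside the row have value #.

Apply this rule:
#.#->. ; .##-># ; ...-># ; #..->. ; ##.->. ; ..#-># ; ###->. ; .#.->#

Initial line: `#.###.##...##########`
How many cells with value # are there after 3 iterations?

..#...#..###.........
.##.###.##...########
.#..#...#..###.......
count of #: 6

6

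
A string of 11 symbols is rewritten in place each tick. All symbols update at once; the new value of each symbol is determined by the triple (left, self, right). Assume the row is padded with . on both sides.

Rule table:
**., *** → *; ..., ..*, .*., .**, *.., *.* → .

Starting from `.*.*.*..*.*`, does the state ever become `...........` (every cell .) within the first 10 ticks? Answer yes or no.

...........
all cells are . at tick 1

yes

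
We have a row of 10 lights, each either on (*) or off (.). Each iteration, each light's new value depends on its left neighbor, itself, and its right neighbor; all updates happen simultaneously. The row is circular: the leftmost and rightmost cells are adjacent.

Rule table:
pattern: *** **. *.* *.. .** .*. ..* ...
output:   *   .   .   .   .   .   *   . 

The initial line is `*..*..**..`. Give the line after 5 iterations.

..*..*...*
.*..*...*.
*..*...*..
..*...*..*
.*...*..*.

.*...*..*.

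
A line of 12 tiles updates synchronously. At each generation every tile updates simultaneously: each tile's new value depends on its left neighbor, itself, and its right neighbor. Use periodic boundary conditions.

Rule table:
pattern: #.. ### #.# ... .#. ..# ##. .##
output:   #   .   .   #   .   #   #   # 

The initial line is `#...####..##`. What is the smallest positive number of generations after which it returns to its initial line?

12

generation 1: #####..####.
generation 2: #...####..#.
generation 3: .####..###..
generation 4: ##..####.###
generation 5: .####..#.#..
generation 6: ##..###...##
generation 7: .####.#####.
generation 8: ##..#.#...##
generation 9: .###...####.
generation 10: ##.#####..##
generation 11: .#.#...####.
generation 12: #...####..##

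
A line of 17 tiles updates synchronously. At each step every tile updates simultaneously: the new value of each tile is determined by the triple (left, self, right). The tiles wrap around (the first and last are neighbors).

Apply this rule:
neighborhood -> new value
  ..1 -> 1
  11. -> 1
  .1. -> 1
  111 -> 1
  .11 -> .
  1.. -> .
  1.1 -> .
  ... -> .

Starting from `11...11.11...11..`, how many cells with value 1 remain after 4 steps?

step 1: .1..1.1..1..1.1.1
step 2: .1.11.1.11.11.1.1
step 3: .1..1.1..1..1.1.1  (repeats step 1; period 2)
step 4: .1.11.1.11.11.1.1
count of 1: 10

10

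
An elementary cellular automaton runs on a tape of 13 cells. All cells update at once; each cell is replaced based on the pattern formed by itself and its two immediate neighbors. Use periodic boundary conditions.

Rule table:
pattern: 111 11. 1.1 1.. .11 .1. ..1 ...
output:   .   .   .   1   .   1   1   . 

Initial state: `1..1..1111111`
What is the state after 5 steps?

.11.11.111111

.11111.......
1.....1......
11...111....1
..1.1...1..1.
.11.11.111111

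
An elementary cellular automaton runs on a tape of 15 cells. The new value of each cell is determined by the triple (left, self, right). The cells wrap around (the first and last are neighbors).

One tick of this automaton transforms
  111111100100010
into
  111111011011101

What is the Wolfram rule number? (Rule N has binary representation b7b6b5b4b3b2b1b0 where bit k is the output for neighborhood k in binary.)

187

position 1: 111 → 1  (bit 7 = 1)
position 6: 110 → 0  (bit 6 = 0)
position 14: 101 → 1  (bit 5 = 1)
position 7: 100 → 1  (bit 4 = 1)
position 0: 011 → 1  (bit 3 = 1)
position 9: 010 → 0  (bit 2 = 0)
position 8: 001 → 1  (bit 1 = 1)
position 11: 000 → 1  (bit 0 = 1)
bits b7..b0 = 10111011 = 187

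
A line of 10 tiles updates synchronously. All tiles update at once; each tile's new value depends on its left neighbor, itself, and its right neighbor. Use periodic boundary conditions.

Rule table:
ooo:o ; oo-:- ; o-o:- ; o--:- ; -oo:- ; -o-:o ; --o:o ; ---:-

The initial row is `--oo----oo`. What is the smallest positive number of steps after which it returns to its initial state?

-o-----o--
oo----oo--
-----o---o
----oo--oo
---o---o--
--oo--oo--
-o---o----
oo--oo----
---o-----o
--oo----oo

10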